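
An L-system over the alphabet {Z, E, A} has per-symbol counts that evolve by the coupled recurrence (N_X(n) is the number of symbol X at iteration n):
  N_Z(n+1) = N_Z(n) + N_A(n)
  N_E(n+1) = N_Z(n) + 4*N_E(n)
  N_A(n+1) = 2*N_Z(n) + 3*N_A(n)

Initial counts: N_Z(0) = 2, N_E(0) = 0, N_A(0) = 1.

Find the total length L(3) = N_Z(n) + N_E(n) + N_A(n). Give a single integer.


Answer: 192

Derivation:
Step 0: N_Z=2, N_E=0, N_A=1, L=3
Step 1: N_Z=3, N_E=2, N_A=7, L=12
Step 2: N_Z=10, N_E=11, N_A=27, L=48
Step 3: N_Z=37, N_E=54, N_A=101, L=192


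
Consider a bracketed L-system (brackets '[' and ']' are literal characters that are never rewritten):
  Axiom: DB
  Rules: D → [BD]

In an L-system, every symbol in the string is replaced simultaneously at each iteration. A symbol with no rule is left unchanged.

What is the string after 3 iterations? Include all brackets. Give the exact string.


Step 0: DB
Step 1: [BD]B
Step 2: [B[BD]]B
Step 3: [B[B[BD]]]B

Answer: [B[B[BD]]]B


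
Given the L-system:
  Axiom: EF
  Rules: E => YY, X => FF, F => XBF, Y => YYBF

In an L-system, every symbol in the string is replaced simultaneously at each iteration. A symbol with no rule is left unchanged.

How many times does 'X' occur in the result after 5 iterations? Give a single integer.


Answer: 29

Derivation:
Step 0: EF  (0 'X')
Step 1: YYXBF  (1 'X')
Step 2: YYBFYYBFFFBXBF  (1 'X')
Step 3: YYBFYYBFBXBFYYBFYYBFBXBFXBFXBFBFFBXBF  (5 'X')
Step 4: YYBFYYBFBXBFYYBFYYBFBXBFBFFBXBFYYBFYYBFBXBFYYBFYYBFBXBFBFFBXBFFFBXBFFFBXBFBXBFXBFBFFBXBF  (11 'X')
Step 5: YYBFYYBFBXBFYYBFYYBFBXBFBFFBXBFYYBFYYBFBXBFYYBFYYBFBXBFBFFBXBFBXBFXBFBFFBXBFYYBFYYBFBXBFYYBFYYBFBXBFBFFBXBFYYBFYYBFBXBFYYBFYYBFBXBFBFFBXBFBXBFXBFBFFBXBFXBFXBFBFFBXBFXBFXBFBFFBXBFBFFBXBFFFBXBFBXBFXBFBFFBXBF  (29 'X')


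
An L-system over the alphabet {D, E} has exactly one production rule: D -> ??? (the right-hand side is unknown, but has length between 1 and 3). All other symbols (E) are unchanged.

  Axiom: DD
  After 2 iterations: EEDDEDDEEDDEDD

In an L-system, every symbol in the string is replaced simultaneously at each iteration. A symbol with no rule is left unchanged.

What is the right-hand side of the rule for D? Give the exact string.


Answer: EDD

Derivation:
Trying D -> EDD:
  Step 0: DD
  Step 1: EDDEDD
  Step 2: EEDDEDDEEDDEDD
Matches the given result.


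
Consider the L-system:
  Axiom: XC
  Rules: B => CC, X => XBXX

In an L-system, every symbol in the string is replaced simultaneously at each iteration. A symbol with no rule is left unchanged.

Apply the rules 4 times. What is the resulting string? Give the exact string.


Answer: XBXXCCXBXXXBXXCCXBXXCCXBXXXBXXXBXXCCXBXXXBXXCCXBXXCCXBXXXBXXCCXBXXCCXBXXXBXXXBXXCCXBXXXBXXXBXXCCXBXXXBXXCCXBXXCCXBXXXBXXXBXXCCXBXXXBXXC

Derivation:
Step 0: XC
Step 1: XBXXC
Step 2: XBXXCCXBXXXBXXC
Step 3: XBXXCCXBXXXBXXCCXBXXCCXBXXXBXXXBXXCCXBXXXBXXC
Step 4: XBXXCCXBXXXBXXCCXBXXCCXBXXXBXXXBXXCCXBXXXBXXCCXBXXCCXBXXXBXXCCXBXXCCXBXXXBXXXBXXCCXBXXXBXXXBXXCCXBXXXBXXCCXBXXCCXBXXXBXXXBXXCCXBXXXBXXC


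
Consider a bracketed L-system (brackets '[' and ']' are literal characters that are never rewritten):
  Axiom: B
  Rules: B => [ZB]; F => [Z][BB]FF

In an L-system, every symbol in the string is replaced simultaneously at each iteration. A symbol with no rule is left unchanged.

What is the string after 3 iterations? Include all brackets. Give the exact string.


Step 0: B
Step 1: [ZB]
Step 2: [Z[ZB]]
Step 3: [Z[Z[ZB]]]

Answer: [Z[Z[ZB]]]


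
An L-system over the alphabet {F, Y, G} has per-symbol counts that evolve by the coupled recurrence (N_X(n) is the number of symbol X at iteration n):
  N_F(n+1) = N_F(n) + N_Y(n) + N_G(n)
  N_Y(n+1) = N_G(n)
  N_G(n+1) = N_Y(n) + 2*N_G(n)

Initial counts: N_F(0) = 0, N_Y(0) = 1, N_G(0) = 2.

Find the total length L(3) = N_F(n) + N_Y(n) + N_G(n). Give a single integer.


Step 0: N_F=0, N_Y=1, N_G=2, L=3
Step 1: N_F=3, N_Y=2, N_G=5, L=10
Step 2: N_F=10, N_Y=5, N_G=12, L=27
Step 3: N_F=27, N_Y=12, N_G=29, L=68

Answer: 68


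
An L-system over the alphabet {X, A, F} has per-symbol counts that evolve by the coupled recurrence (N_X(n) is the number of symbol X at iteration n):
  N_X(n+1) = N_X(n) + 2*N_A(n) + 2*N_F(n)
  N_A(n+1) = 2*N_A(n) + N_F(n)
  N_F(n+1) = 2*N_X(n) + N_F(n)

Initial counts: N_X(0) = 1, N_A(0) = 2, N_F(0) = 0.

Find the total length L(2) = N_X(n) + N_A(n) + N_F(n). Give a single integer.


Answer: 39

Derivation:
Step 0: N_X=1, N_A=2, N_F=0, L=3
Step 1: N_X=5, N_A=4, N_F=2, L=11
Step 2: N_X=17, N_A=10, N_F=12, L=39


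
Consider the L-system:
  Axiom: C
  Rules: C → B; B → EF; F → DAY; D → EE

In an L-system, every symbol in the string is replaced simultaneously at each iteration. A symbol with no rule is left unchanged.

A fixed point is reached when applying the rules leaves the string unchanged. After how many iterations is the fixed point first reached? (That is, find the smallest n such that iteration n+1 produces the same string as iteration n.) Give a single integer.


Answer: 4

Derivation:
Step 0: C
Step 1: B
Step 2: EF
Step 3: EDAY
Step 4: EEEAY
Step 5: EEEAY  (unchanged — fixed point at step 4)


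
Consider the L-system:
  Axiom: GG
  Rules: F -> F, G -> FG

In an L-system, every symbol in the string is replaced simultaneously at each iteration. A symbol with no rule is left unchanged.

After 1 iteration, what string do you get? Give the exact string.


Answer: FGFG

Derivation:
Step 0: GG
Step 1: FGFG


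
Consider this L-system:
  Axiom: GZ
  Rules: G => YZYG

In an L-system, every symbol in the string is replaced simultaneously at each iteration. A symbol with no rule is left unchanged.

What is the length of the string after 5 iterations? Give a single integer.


Answer: 17

Derivation:
Step 0: length = 2
Step 1: length = 5
Step 2: length = 8
Step 3: length = 11
Step 4: length = 14
Step 5: length = 17


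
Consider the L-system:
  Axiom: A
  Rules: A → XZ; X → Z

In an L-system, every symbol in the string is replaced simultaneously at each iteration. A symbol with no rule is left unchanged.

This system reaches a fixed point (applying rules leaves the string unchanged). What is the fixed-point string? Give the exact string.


Answer: ZZ

Derivation:
Step 0: A
Step 1: XZ
Step 2: ZZ
Step 3: ZZ  (unchanged — fixed point at step 2)


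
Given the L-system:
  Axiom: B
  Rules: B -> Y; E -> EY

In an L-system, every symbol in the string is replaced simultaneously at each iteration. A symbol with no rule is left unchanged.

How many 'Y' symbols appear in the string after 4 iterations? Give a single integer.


Answer: 1

Derivation:
Step 0: B  (0 'Y')
Step 1: Y  (1 'Y')
Step 2: Y  (1 'Y')
Step 3: Y  (1 'Y')
Step 4: Y  (1 'Y')


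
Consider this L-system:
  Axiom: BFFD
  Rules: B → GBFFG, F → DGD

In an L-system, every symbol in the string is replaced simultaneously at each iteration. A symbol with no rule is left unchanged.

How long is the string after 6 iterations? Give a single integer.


Step 0: length = 4
Step 1: length = 12
Step 2: length = 20
Step 3: length = 28
Step 4: length = 36
Step 5: length = 44
Step 6: length = 52

Answer: 52


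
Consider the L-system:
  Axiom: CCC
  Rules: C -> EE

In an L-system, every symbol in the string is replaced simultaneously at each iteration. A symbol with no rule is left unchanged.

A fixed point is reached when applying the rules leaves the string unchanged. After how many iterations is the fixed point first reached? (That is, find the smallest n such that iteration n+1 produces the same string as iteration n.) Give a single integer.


Step 0: CCC
Step 1: EEEEEE
Step 2: EEEEEE  (unchanged — fixed point at step 1)

Answer: 1


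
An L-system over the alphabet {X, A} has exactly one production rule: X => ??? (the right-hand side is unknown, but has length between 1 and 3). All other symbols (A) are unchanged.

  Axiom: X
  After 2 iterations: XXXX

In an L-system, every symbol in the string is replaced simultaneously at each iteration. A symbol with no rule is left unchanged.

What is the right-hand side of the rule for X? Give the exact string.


Trying X => XX:
  Step 0: X
  Step 1: XX
  Step 2: XXXX
Matches the given result.

Answer: XX


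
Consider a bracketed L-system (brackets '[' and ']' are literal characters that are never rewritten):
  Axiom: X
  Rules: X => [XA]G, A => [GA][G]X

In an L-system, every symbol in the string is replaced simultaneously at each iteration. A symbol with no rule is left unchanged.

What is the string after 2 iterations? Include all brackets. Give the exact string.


Step 0: X
Step 1: [XA]G
Step 2: [[XA]G[GA][G]X]G

Answer: [[XA]G[GA][G]X]G


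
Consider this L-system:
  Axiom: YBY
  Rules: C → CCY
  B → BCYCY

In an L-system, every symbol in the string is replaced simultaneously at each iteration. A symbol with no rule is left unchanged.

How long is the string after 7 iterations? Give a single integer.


Answer: 511

Derivation:
Step 0: length = 3
Step 1: length = 7
Step 2: length = 15
Step 3: length = 31
Step 4: length = 63
Step 5: length = 127
Step 6: length = 255
Step 7: length = 511


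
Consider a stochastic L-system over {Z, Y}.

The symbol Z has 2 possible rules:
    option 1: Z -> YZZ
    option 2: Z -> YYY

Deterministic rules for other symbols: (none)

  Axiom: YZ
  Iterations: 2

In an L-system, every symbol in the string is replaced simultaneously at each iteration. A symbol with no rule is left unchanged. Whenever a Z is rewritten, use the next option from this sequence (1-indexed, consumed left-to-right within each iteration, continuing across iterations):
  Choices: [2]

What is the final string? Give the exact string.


Step 0: YZ
Step 1: YYYY  (used choices [2])
Step 2: YYYY  (used choices [])

Answer: YYYY


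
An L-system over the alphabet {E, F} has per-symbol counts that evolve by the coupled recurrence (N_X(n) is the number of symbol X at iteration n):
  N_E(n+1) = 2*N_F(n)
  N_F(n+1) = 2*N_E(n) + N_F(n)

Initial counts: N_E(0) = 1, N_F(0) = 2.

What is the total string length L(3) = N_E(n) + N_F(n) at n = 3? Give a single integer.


Step 0: N_E=1, N_F=2, L=3
Step 1: N_E=4, N_F=4, L=8
Step 2: N_E=8, N_F=12, L=20
Step 3: N_E=24, N_F=28, L=52

Answer: 52


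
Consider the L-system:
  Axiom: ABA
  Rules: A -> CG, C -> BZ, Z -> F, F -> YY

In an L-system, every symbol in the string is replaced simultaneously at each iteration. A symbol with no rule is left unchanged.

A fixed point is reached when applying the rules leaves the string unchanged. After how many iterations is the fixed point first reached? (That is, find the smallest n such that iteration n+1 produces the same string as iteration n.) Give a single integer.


Step 0: ABA
Step 1: CGBCG
Step 2: BZGBBZG
Step 3: BFGBBFG
Step 4: BYYGBBYYG
Step 5: BYYGBBYYG  (unchanged — fixed point at step 4)

Answer: 4


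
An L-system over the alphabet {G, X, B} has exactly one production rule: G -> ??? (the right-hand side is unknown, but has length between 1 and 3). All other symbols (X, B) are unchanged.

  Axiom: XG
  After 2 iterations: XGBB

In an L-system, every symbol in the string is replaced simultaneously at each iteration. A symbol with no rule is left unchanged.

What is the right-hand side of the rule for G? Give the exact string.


Answer: GB

Derivation:
Trying G -> GB:
  Step 0: XG
  Step 1: XGB
  Step 2: XGBB
Matches the given result.


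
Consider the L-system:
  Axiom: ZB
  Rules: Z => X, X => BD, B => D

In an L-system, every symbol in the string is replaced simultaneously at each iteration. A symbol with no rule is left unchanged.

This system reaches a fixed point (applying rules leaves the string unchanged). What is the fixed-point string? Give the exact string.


Step 0: ZB
Step 1: XD
Step 2: BDD
Step 3: DDD
Step 4: DDD  (unchanged — fixed point at step 3)

Answer: DDD


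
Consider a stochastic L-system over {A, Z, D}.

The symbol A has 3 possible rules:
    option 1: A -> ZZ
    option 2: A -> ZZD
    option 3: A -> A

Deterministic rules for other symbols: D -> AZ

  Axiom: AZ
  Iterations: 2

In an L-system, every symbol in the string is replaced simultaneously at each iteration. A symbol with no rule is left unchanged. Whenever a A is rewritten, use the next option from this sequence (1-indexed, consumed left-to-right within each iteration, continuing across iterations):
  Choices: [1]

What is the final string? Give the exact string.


Step 0: AZ
Step 1: ZZZ  (used choices [1])
Step 2: ZZZ  (used choices [])

Answer: ZZZ


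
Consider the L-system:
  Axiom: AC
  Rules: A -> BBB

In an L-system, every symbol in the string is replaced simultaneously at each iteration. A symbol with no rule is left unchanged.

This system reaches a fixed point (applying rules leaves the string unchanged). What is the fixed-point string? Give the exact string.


Step 0: AC
Step 1: BBBC
Step 2: BBBC  (unchanged — fixed point at step 1)

Answer: BBBC


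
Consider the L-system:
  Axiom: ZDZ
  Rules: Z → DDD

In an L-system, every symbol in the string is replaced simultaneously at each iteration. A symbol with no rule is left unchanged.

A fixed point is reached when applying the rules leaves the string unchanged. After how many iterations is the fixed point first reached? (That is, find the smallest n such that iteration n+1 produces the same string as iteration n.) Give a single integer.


Step 0: ZDZ
Step 1: DDDDDDD
Step 2: DDDDDDD  (unchanged — fixed point at step 1)

Answer: 1


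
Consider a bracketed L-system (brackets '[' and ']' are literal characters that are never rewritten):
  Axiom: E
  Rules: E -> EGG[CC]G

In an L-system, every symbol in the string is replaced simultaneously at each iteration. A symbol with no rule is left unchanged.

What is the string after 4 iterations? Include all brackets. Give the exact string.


Step 0: E
Step 1: EGG[CC]G
Step 2: EGG[CC]GGG[CC]G
Step 3: EGG[CC]GGG[CC]GGG[CC]G
Step 4: EGG[CC]GGG[CC]GGG[CC]GGG[CC]G

Answer: EGG[CC]GGG[CC]GGG[CC]GGG[CC]G


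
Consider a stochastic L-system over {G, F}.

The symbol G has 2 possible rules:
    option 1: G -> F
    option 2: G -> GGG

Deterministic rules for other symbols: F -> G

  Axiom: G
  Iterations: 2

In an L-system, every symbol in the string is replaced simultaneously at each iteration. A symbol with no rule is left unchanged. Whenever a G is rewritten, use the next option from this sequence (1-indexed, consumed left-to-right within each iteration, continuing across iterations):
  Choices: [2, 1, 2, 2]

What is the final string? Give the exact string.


Step 0: G
Step 1: GGG  (used choices [2])
Step 2: FGGGGGG  (used choices [1, 2, 2])

Answer: FGGGGGG


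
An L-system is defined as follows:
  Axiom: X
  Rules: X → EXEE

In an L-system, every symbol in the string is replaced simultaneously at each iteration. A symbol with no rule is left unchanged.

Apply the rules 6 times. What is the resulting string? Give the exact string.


Answer: EEEEEEXEEEEEEEEEEEE

Derivation:
Step 0: X
Step 1: EXEE
Step 2: EEXEEEE
Step 3: EEEXEEEEEE
Step 4: EEEEXEEEEEEEE
Step 5: EEEEEXEEEEEEEEEE
Step 6: EEEEEEXEEEEEEEEEEEE


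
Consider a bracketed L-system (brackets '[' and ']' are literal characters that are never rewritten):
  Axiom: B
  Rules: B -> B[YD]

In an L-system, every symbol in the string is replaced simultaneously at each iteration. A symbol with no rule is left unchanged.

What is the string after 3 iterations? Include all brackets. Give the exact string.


Step 0: B
Step 1: B[YD]
Step 2: B[YD][YD]
Step 3: B[YD][YD][YD]

Answer: B[YD][YD][YD]


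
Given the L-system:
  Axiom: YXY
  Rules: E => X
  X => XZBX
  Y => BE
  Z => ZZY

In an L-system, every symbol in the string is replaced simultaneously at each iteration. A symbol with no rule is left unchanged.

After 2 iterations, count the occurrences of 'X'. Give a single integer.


Step 0: YXY  (1 'X')
Step 1: BEXZBXBE  (2 'X')
Step 2: BXXZBXZZYBXZBXBX  (6 'X')

Answer: 6


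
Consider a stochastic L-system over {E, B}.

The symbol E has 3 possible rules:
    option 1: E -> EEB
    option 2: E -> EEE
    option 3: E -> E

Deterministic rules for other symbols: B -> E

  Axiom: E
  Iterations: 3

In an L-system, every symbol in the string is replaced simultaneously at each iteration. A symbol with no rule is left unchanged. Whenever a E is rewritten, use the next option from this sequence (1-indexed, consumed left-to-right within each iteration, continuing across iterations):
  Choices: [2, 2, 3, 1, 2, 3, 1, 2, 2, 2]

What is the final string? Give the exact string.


Step 0: E
Step 1: EEE  (used choices [2])
Step 2: EEEEEEB  (used choices [2, 3, 1])
Step 3: EEEEEEBEEEEEEEEEE  (used choices [2, 3, 1, 2, 2, 2])

Answer: EEEEEEBEEEEEEEEEE


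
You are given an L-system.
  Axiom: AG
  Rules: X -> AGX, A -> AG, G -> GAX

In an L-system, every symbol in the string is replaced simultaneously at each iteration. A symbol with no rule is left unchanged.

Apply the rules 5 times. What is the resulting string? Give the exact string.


Answer: AGGAXGAXAGAGXGAXAGAGXAGGAXAGGAXAGXGAXAGAGXAGGAXAGGAXAGXAGGAXGAXAGAGXAGGAXGAXAGAGXAGGAXAGXGAXAGAGXAGGAXAGGAXAGXAGGAXGAXAGAGXAGGAXGAXAGAGXAGGAXAGXAGGAXGAXAGAGXGAXAGAGXAGGAXAGGAXAGXAGGAXGAXAGAGXGAXAGAGXAGGAXAGGAXAGXAGGAXGAXAGAGXAGGAXAGX

Derivation:
Step 0: AG
Step 1: AGGAX
Step 2: AGGAXGAXAGAGX
Step 3: AGGAXGAXAGAGXGAXAGAGXAGGAXAGGAXAGX
Step 4: AGGAXGAXAGAGXGAXAGAGXAGGAXAGGAXAGXGAXAGAGXAGGAXAGGAXAGXAGGAXGAXAGAGXAGGAXGAXAGAGXAGGAXAGX
Step 5: AGGAXGAXAGAGXGAXAGAGXAGGAXAGGAXAGXGAXAGAGXAGGAXAGGAXAGXAGGAXGAXAGAGXAGGAXGAXAGAGXAGGAXAGXGAXAGAGXAGGAXAGGAXAGXAGGAXGAXAGAGXAGGAXGAXAGAGXAGGAXAGXAGGAXGAXAGAGXGAXAGAGXAGGAXAGGAXAGXAGGAXGAXAGAGXGAXAGAGXAGGAXAGGAXAGXAGGAXGAXAGAGXAGGAXAGX


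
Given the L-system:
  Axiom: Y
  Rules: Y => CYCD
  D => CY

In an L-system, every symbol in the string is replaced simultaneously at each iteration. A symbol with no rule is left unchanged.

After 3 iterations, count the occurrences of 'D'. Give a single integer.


Step 0: Y  (0 'D')
Step 1: CYCD  (1 'D')
Step 2: CCYCDCCY  (1 'D')
Step 3: CCCYCDCCYCCCYCD  (2 'D')

Answer: 2


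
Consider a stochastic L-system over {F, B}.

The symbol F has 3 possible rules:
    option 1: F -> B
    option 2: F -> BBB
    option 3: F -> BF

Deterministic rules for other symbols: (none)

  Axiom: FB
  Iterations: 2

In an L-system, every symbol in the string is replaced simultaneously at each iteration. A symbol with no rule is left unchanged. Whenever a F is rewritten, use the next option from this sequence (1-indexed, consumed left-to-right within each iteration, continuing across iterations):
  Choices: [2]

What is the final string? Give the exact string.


Step 0: FB
Step 1: BBBB  (used choices [2])
Step 2: BBBB  (used choices [])

Answer: BBBB


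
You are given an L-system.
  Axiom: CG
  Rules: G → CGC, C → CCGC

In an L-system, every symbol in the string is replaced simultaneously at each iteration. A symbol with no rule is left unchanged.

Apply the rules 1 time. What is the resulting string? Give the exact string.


Step 0: CG
Step 1: CCGCCGC

Answer: CCGCCGC


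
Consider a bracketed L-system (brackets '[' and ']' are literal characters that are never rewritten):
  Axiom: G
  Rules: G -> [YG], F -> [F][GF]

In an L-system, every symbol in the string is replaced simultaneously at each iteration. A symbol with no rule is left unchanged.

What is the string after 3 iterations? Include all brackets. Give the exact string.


Step 0: G
Step 1: [YG]
Step 2: [Y[YG]]
Step 3: [Y[Y[YG]]]

Answer: [Y[Y[YG]]]


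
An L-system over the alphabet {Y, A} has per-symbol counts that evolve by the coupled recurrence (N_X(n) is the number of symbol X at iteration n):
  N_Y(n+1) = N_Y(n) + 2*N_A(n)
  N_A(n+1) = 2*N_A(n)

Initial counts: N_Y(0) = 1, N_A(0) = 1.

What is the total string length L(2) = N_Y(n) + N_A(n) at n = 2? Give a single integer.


Step 0: N_Y=1, N_A=1, L=2
Step 1: N_Y=3, N_A=2, L=5
Step 2: N_Y=7, N_A=4, L=11

Answer: 11


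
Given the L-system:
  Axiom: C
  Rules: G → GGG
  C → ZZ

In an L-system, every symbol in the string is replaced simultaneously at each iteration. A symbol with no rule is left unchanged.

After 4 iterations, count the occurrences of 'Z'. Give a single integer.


Answer: 2

Derivation:
Step 0: C  (0 'Z')
Step 1: ZZ  (2 'Z')
Step 2: ZZ  (2 'Z')
Step 3: ZZ  (2 'Z')
Step 4: ZZ  (2 'Z')


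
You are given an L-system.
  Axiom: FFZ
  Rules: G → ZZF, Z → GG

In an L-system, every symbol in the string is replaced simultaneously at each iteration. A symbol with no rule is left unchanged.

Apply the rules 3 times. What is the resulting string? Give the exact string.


Answer: FFGGGGFGGGGF

Derivation:
Step 0: FFZ
Step 1: FFGG
Step 2: FFZZFZZF
Step 3: FFGGGGFGGGGF


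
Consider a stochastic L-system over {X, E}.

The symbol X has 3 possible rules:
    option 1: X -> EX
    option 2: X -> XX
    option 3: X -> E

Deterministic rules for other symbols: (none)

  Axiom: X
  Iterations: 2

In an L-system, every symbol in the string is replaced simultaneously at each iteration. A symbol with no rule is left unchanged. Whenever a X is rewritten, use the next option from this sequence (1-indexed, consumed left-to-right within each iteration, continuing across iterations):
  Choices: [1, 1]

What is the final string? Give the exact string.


Step 0: X
Step 1: EX  (used choices [1])
Step 2: EEX  (used choices [1])

Answer: EEX


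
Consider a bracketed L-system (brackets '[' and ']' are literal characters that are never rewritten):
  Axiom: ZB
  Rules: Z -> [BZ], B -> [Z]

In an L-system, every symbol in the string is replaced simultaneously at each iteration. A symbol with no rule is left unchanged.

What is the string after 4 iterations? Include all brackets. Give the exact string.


Answer: [[[[Z][BZ]]][[[BZ]][[Z][BZ]]]][[[[BZ]][[Z][BZ]]]]

Derivation:
Step 0: ZB
Step 1: [BZ][Z]
Step 2: [[Z][BZ]][[BZ]]
Step 3: [[[BZ]][[Z][BZ]]][[[Z][BZ]]]
Step 4: [[[[Z][BZ]]][[[BZ]][[Z][BZ]]]][[[[BZ]][[Z][BZ]]]]


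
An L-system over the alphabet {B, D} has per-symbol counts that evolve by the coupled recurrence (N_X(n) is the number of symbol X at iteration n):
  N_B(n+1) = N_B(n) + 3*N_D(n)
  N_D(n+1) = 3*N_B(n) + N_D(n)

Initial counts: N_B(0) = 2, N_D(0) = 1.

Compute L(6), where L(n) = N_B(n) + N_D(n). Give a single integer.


Answer: 12288

Derivation:
Step 0: N_B=2, N_D=1, L=3
Step 1: N_B=5, N_D=7, L=12
Step 2: N_B=26, N_D=22, L=48
Step 3: N_B=92, N_D=100, L=192
Step 4: N_B=392, N_D=376, L=768
Step 5: N_B=1520, N_D=1552, L=3072
Step 6: N_B=6176, N_D=6112, L=12288


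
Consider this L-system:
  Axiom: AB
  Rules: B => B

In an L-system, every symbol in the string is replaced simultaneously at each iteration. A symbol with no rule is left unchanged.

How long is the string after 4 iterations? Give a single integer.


Step 0: length = 2
Step 1: length = 2
Step 2: length = 2
Step 3: length = 2
Step 4: length = 2

Answer: 2


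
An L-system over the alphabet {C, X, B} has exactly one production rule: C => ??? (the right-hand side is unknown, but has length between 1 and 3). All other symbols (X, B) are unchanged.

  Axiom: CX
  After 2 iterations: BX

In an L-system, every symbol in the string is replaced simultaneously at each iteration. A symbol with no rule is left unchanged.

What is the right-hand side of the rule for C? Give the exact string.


Answer: B

Derivation:
Trying C => B:
  Step 0: CX
  Step 1: BX
  Step 2: BX
Matches the given result.


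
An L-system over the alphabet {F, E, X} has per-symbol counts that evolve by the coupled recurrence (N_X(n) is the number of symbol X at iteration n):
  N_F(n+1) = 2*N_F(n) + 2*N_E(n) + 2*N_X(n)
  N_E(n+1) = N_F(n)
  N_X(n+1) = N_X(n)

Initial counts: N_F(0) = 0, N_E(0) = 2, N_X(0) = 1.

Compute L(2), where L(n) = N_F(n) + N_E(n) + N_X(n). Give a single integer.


Answer: 21

Derivation:
Step 0: N_F=0, N_E=2, N_X=1, L=3
Step 1: N_F=6, N_E=0, N_X=1, L=7
Step 2: N_F=14, N_E=6, N_X=1, L=21


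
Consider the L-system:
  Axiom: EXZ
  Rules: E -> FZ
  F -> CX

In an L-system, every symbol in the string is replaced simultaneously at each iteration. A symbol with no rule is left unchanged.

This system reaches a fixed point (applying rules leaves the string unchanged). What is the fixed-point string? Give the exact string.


Answer: CXZXZ

Derivation:
Step 0: EXZ
Step 1: FZXZ
Step 2: CXZXZ
Step 3: CXZXZ  (unchanged — fixed point at step 2)


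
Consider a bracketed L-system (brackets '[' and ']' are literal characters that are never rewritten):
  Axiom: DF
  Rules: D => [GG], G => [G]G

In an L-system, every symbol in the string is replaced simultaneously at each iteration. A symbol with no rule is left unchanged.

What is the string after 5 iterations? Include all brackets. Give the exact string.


Answer: [[[[[G]G][G]G][[G]G][G]G][[[G]G][G]G][[G]G][G]G[[[[G]G][G]G][[G]G][G]G][[[G]G][G]G][[G]G][G]G]F

Derivation:
Step 0: DF
Step 1: [GG]F
Step 2: [[G]G[G]G]F
Step 3: [[[G]G][G]G[[G]G][G]G]F
Step 4: [[[[G]G][G]G][[G]G][G]G[[[G]G][G]G][[G]G][G]G]F
Step 5: [[[[[G]G][G]G][[G]G][G]G][[[G]G][G]G][[G]G][G]G[[[[G]G][G]G][[G]G][G]G][[[G]G][G]G][[G]G][G]G]F


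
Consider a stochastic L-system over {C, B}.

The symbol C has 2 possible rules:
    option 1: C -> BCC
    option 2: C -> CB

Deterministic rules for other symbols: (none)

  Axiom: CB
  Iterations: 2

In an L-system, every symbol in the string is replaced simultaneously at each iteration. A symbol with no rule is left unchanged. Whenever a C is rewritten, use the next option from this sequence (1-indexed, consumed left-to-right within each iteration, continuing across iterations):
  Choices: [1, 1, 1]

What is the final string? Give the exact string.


Step 0: CB
Step 1: BCCB  (used choices [1])
Step 2: BBCCBCCB  (used choices [1, 1])

Answer: BBCCBCCB


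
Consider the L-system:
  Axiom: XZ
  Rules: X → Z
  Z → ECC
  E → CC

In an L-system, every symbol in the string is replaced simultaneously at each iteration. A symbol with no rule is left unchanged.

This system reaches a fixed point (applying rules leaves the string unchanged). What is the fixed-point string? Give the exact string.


Step 0: XZ
Step 1: ZECC
Step 2: ECCCCCC
Step 3: CCCCCCCC
Step 4: CCCCCCCC  (unchanged — fixed point at step 3)

Answer: CCCCCCCC


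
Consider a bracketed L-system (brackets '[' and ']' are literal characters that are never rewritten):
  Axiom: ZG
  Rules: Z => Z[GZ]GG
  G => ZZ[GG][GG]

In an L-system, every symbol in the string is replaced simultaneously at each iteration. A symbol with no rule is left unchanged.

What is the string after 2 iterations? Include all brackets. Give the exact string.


Answer: Z[GZ]GG[ZZ[GG][GG]Z[GZ]GG]ZZ[GG][GG]ZZ[GG][GG]Z[GZ]GGZ[GZ]GG[ZZ[GG][GG]ZZ[GG][GG]][ZZ[GG][GG]ZZ[GG][GG]]

Derivation:
Step 0: ZG
Step 1: Z[GZ]GGZZ[GG][GG]
Step 2: Z[GZ]GG[ZZ[GG][GG]Z[GZ]GG]ZZ[GG][GG]ZZ[GG][GG]Z[GZ]GGZ[GZ]GG[ZZ[GG][GG]ZZ[GG][GG]][ZZ[GG][GG]ZZ[GG][GG]]


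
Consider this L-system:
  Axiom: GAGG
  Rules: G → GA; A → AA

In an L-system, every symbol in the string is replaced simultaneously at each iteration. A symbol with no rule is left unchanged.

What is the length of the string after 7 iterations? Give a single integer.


Answer: 512

Derivation:
Step 0: length = 4
Step 1: length = 8
Step 2: length = 16
Step 3: length = 32
Step 4: length = 64
Step 5: length = 128
Step 6: length = 256
Step 7: length = 512


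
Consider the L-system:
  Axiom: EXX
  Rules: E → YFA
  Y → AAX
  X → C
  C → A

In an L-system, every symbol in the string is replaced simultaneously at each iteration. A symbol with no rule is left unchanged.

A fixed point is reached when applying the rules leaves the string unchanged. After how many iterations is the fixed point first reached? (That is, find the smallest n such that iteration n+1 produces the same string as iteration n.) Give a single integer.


Step 0: EXX
Step 1: YFACC
Step 2: AAXFAAA
Step 3: AACFAAA
Step 4: AAAFAAA
Step 5: AAAFAAA  (unchanged — fixed point at step 4)

Answer: 4


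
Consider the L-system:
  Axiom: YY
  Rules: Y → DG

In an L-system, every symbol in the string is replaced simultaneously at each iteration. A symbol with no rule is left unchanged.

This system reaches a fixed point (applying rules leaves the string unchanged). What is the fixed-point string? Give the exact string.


Step 0: YY
Step 1: DGDG
Step 2: DGDG  (unchanged — fixed point at step 1)

Answer: DGDG


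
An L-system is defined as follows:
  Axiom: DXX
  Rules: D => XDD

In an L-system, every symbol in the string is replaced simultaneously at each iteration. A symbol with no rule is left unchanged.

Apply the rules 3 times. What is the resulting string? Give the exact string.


Step 0: DXX
Step 1: XDDXX
Step 2: XXDDXDDXX
Step 3: XXXDDXDDXXDDXDDXX

Answer: XXXDDXDDXXDDXDDXX


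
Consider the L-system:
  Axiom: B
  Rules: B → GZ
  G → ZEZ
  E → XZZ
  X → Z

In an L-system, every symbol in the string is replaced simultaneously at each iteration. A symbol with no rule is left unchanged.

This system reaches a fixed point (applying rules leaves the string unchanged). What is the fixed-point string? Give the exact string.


Step 0: B
Step 1: GZ
Step 2: ZEZZ
Step 3: ZXZZZZ
Step 4: ZZZZZZ
Step 5: ZZZZZZ  (unchanged — fixed point at step 4)

Answer: ZZZZZZ


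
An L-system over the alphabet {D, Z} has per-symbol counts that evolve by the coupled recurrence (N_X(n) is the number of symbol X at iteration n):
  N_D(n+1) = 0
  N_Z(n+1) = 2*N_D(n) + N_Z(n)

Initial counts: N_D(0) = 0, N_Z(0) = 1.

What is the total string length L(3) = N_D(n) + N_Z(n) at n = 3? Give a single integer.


Step 0: N_D=0, N_Z=1, L=1
Step 1: N_D=0, N_Z=1, L=1
Step 2: N_D=0, N_Z=1, L=1
Step 3: N_D=0, N_Z=1, L=1

Answer: 1


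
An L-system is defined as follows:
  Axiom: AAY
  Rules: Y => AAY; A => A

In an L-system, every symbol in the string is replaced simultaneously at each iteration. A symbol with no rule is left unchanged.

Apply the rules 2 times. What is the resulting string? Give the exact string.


Answer: AAAAAAY

Derivation:
Step 0: AAY
Step 1: AAAAY
Step 2: AAAAAAY


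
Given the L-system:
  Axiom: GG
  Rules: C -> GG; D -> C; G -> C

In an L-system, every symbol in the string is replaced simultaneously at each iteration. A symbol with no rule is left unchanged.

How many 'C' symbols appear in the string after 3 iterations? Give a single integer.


Answer: 4

Derivation:
Step 0: GG  (0 'C')
Step 1: CC  (2 'C')
Step 2: GGGG  (0 'C')
Step 3: CCCC  (4 'C')


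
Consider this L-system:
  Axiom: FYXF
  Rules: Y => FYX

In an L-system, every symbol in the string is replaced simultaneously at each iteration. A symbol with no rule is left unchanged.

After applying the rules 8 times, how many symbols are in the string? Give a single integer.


Answer: 20

Derivation:
Step 0: length = 4
Step 1: length = 6
Step 2: length = 8
Step 3: length = 10
Step 4: length = 12
Step 5: length = 14
Step 6: length = 16
Step 7: length = 18
Step 8: length = 20


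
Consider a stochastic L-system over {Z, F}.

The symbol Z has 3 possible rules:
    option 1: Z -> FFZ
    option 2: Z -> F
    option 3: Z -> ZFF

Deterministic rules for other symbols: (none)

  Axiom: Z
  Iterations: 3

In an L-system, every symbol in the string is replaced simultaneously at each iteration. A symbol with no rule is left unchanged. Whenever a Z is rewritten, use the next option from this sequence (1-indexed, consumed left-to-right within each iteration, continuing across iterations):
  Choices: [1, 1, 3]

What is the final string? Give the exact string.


Step 0: Z
Step 1: FFZ  (used choices [1])
Step 2: FFFFZ  (used choices [1])
Step 3: FFFFZFF  (used choices [3])

Answer: FFFFZFF


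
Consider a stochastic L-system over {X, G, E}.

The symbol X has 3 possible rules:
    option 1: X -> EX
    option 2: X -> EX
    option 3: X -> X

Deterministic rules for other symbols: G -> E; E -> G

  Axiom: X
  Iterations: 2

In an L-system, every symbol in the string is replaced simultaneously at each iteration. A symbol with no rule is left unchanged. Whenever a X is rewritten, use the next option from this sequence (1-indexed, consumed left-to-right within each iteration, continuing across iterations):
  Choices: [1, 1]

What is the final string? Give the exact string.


Answer: GEX

Derivation:
Step 0: X
Step 1: EX  (used choices [1])
Step 2: GEX  (used choices [1])


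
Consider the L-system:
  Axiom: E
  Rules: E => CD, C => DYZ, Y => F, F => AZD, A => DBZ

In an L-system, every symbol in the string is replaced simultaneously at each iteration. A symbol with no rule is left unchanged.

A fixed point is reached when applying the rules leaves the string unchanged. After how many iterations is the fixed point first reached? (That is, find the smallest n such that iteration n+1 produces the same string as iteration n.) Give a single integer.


Answer: 5

Derivation:
Step 0: E
Step 1: CD
Step 2: DYZD
Step 3: DFZD
Step 4: DAZDZD
Step 5: DDBZZDZD
Step 6: DDBZZDZD  (unchanged — fixed point at step 5)


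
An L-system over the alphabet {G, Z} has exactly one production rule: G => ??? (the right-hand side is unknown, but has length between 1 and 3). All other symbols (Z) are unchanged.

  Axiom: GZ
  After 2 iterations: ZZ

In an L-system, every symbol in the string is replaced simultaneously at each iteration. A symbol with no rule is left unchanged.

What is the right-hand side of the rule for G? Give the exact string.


Trying G => Z:
  Step 0: GZ
  Step 1: ZZ
  Step 2: ZZ
Matches the given result.

Answer: Z


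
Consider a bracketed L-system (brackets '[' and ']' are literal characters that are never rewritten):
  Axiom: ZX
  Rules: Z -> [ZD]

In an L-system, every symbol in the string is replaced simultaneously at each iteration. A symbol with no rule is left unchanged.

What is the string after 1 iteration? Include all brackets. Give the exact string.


Step 0: ZX
Step 1: [ZD]X

Answer: [ZD]X


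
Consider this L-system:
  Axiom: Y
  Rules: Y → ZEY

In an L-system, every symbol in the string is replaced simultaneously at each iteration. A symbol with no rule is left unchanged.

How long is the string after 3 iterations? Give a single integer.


Answer: 7

Derivation:
Step 0: length = 1
Step 1: length = 3
Step 2: length = 5
Step 3: length = 7


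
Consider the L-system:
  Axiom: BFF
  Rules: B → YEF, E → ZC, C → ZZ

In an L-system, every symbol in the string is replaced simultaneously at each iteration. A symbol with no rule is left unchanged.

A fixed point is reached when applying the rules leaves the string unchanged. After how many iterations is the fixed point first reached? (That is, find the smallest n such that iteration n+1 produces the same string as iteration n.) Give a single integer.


Answer: 3

Derivation:
Step 0: BFF
Step 1: YEFFF
Step 2: YZCFFF
Step 3: YZZZFFF
Step 4: YZZZFFF  (unchanged — fixed point at step 3)


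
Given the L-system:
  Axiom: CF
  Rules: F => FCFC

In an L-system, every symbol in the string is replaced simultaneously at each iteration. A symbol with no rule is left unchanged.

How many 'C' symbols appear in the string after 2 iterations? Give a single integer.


Step 0: CF  (1 'C')
Step 1: CFCFC  (3 'C')
Step 2: CFCFCCFCFCC  (7 'C')

Answer: 7


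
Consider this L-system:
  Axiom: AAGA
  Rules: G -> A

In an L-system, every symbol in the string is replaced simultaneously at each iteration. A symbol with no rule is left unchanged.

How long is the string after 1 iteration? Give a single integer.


Step 0: length = 4
Step 1: length = 4

Answer: 4


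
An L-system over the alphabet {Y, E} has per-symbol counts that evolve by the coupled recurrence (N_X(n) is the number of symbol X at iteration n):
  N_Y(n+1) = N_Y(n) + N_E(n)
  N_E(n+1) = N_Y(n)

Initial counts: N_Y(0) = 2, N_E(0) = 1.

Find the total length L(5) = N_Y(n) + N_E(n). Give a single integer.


Answer: 34

Derivation:
Step 0: N_Y=2, N_E=1, L=3
Step 1: N_Y=3, N_E=2, L=5
Step 2: N_Y=5, N_E=3, L=8
Step 3: N_Y=8, N_E=5, L=13
Step 4: N_Y=13, N_E=8, L=21
Step 5: N_Y=21, N_E=13, L=34


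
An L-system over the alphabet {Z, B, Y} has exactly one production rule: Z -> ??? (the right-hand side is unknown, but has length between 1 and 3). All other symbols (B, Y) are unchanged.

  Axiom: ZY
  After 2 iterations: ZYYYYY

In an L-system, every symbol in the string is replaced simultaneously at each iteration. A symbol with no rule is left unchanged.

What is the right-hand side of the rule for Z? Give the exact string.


Trying Z -> ZYY:
  Step 0: ZY
  Step 1: ZYYY
  Step 2: ZYYYYY
Matches the given result.

Answer: ZYY


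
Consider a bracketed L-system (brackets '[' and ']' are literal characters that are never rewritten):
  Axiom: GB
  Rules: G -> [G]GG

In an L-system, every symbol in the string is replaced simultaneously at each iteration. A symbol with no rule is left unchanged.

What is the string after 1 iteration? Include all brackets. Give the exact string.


Step 0: GB
Step 1: [G]GGB

Answer: [G]GGB


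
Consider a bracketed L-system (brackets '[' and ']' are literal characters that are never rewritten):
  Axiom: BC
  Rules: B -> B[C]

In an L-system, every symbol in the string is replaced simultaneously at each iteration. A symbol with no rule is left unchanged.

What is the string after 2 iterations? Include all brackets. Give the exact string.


Answer: B[C][C]C

Derivation:
Step 0: BC
Step 1: B[C]C
Step 2: B[C][C]C


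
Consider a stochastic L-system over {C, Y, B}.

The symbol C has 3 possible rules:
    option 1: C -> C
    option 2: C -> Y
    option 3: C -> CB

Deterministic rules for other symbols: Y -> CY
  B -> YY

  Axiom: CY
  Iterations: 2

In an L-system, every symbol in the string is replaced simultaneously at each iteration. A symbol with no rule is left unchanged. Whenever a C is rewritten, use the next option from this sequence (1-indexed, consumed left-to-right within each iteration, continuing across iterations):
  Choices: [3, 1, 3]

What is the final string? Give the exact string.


Step 0: CY
Step 1: CBCY  (used choices [3])
Step 2: CYYCBCY  (used choices [1, 3])

Answer: CYYCBCY


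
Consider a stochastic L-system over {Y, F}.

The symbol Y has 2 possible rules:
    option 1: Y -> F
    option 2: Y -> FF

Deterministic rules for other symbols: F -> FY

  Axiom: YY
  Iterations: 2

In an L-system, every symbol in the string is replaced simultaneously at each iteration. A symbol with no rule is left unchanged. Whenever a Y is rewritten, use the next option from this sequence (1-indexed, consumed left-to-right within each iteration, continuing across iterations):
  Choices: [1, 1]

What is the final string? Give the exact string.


Answer: FYFY

Derivation:
Step 0: YY
Step 1: FF  (used choices [1, 1])
Step 2: FYFY  (used choices [])


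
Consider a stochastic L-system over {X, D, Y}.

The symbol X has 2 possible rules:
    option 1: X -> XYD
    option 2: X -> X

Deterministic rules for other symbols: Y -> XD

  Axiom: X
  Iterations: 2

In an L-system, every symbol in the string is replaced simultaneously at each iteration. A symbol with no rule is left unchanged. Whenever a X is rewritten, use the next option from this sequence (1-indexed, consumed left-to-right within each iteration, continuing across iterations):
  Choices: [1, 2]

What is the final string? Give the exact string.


Step 0: X
Step 1: XYD  (used choices [1])
Step 2: XXDD  (used choices [2])

Answer: XXDD


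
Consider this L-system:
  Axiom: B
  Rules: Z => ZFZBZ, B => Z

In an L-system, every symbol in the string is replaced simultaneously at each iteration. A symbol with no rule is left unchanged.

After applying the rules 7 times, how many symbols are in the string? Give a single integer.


Answer: 2065

Derivation:
Step 0: length = 1
Step 1: length = 1
Step 2: length = 5
Step 3: length = 17
Step 4: length = 57
Step 5: length = 189
Step 6: length = 625
Step 7: length = 2065


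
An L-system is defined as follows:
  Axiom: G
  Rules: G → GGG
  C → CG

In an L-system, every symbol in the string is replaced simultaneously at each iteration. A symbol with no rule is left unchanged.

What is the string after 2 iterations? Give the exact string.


Step 0: G
Step 1: GGG
Step 2: GGGGGGGGG

Answer: GGGGGGGGG
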